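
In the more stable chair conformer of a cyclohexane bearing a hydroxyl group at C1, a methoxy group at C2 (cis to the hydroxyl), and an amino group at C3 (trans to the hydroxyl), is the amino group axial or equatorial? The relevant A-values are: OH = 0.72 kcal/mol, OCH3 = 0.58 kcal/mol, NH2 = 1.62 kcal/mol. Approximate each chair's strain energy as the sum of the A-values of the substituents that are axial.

Chair I (hydroxyl axial, methoxy equatorial, amino equatorial): E = 0.72 kcal/mol.
Chair II (hydroxyl equatorial, methoxy axial, amino axial): E = 2.20 kcal/mol.
Chair I is the more stable (lower-energy) conformer, and in that chair the amino group is equatorial.

equatorial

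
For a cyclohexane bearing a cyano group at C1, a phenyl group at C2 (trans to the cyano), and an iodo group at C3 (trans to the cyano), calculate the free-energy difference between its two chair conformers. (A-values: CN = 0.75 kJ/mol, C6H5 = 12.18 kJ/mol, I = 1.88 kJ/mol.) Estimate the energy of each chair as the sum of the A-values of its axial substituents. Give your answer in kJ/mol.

Chair I (cyano axial, phenyl axial, iodo equatorial): E = 12.93 kJ/mol.
Chair II (cyano equatorial, phenyl equatorial, iodo axial): E = 1.88 kJ/mol.
ΔE = 12.93 − 1.88 = 11.05 kJ/mol; chair II is more stable.

11.05 kJ/mol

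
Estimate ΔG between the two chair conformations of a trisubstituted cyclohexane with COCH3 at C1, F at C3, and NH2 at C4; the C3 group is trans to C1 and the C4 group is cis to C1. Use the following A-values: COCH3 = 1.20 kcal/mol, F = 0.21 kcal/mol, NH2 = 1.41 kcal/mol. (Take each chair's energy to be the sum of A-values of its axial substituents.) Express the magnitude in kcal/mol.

Chair I (acetyl axial, fluoro equatorial, amino equatorial): E = 1.20 kcal/mol.
Chair II (acetyl equatorial, fluoro axial, amino axial): E = 1.62 kcal/mol.
ΔE = 1.62 − 1.20 = 0.42 kcal/mol; chair I is more stable.

0.42 kcal/mol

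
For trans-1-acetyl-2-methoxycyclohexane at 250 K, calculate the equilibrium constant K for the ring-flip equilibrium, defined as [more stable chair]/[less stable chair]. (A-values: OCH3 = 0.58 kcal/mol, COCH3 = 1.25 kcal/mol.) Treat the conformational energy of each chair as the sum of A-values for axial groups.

C1 and C2 have opposite parity, so for the trans isomer the two substituents are e,e in one chair and a,a in the other.
Chair I (methoxy axial, acetyl axial): E = 1.83 kcal/mol; chair II (methoxy equatorial, acetyl equatorial): E = 0.00 kcal/mol.
ΔG = 1.83 kcal/mol between the two chairs.
K = exp(ΔG/RT) with R = 1.987×10⁻³ kcal mol⁻¹ K⁻¹ and T = 250 K gives K ≈ 39.8.

K ≈ 39.8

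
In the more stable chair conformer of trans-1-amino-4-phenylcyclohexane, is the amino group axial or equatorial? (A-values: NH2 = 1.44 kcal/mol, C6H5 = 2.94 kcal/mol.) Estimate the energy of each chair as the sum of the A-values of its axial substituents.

C1 and C4 have opposite parity, so for the trans isomer the two substituents are e,e in one chair and a,a in the other.
Chair I (amino axial, phenyl axial): E = 4.38 kcal/mol.
Chair II (amino equatorial, phenyl equatorial): E = 0.00 kcal/mol.
Chair II is the more stable (lower-energy) conformer, and in that chair the amino group is equatorial.

equatorial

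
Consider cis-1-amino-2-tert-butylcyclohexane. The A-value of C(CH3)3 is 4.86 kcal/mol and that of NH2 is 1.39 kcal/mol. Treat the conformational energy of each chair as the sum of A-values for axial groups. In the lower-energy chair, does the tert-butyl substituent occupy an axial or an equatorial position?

C1 and C2 have opposite parity, so for the cis isomer the two substituents are one axial and one equatorial in each chair.
Chair I (tert-butyl axial, amino equatorial): E = 4.86 kcal/mol.
Chair II (tert-butyl equatorial, amino axial): E = 1.39 kcal/mol.
Chair II is the more stable (lower-energy) conformer, and in that chair the tert-butyl group is equatorial.

equatorial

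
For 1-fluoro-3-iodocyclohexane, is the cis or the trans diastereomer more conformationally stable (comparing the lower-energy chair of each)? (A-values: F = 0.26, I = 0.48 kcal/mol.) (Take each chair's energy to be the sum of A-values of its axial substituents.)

cis

At 1,3 positions (parity same): cis → (e,e or a,a); trans → (a,e or e,a).
Best chair for cis: E = 0.00 kcal/mol; best chair for trans: E = 0.26 kcal/mol.
The cis isomer is lower by 0.26 kcal/mol.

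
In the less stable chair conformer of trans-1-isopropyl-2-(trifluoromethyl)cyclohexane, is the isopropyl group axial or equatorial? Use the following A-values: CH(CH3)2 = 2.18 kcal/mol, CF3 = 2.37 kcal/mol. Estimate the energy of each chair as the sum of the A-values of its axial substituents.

C1 and C2 have opposite parity, so for the trans isomer the two substituents are e,e in one chair and a,a in the other.
Chair I (isopropyl axial, trifluoromethyl axial): E = 4.55 kcal/mol.
Chair II (isopropyl equatorial, trifluoromethyl equatorial): E = 0.00 kcal/mol.
Chair I is the less stable (higher-energy) conformer, and in that chair the isopropyl group is axial.

axial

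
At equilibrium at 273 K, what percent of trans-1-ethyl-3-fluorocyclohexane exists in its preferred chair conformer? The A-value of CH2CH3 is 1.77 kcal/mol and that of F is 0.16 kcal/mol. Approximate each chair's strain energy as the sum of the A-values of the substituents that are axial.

95.1%

C1 and C3 have the same parity, so for the trans isomer the two substituents are one axial and one equatorial in each chair.
Chair I (ethyl axial, fluoro equatorial): E = 1.77 kcal/mol; chair II (ethyl equatorial, fluoro axial): E = 0.16 kcal/mol.
ΔG = 1.61 kcal/mol between the two chairs.
K = exp(ΔG/RT) with R = 1.987×10⁻³ kcal mol⁻¹ K⁻¹ and T = 273 K gives K ≈ 19.5.
Fraction in the lower-energy chair = K/(K+1) = 95.1%.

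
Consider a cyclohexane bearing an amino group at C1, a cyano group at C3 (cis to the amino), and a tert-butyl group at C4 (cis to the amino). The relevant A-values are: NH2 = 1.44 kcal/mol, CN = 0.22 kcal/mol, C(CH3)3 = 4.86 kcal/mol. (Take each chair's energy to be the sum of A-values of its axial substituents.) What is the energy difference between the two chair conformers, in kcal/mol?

Chair I (amino axial, cyano axial, tert-butyl equatorial): E = 1.66 kcal/mol.
Chair II (amino equatorial, cyano equatorial, tert-butyl axial): E = 4.86 kcal/mol.
ΔE = 4.86 − 1.66 = 3.20 kcal/mol; chair I is more stable.

3.20 kcal/mol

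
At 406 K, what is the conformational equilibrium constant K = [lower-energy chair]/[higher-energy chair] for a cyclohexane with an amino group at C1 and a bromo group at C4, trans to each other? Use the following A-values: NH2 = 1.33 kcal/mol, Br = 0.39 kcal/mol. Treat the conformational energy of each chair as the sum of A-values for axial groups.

C1 and C4 have opposite parity, so for the trans isomer the two substituents are e,e in one chair and a,a in the other.
Chair I (amino axial, bromo axial): E = 1.72 kcal/mol; chair II (amino equatorial, bromo equatorial): E = 0.00 kcal/mol.
ΔG = 1.72 kcal/mol between the two chairs.
K = exp(ΔG/RT) with R = 1.987×10⁻³ kcal mol⁻¹ K⁻¹ and T = 406 K gives K ≈ 8.43.

K ≈ 8.43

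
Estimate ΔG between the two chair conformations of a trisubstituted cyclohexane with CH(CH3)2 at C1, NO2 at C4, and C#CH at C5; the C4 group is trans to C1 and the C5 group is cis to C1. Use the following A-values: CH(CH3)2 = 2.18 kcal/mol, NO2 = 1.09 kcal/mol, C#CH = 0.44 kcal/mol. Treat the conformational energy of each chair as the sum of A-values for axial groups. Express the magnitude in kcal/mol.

Chair I (isopropyl axial, nitro axial, ethynyl axial): E = 3.71 kcal/mol.
Chair II (isopropyl equatorial, nitro equatorial, ethynyl equatorial): E = 0.00 kcal/mol.
ΔE = 3.71 − 0.00 = 3.71 kcal/mol; chair II is more stable.

3.71 kcal/mol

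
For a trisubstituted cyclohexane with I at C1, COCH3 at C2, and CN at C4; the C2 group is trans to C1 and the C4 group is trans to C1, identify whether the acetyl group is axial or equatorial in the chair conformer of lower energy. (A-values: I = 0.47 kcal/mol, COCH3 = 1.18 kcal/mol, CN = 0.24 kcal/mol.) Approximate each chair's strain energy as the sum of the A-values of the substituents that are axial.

equatorial

Chair I (iodo axial, acetyl axial, cyano axial): E = 1.89 kcal/mol.
Chair II (iodo equatorial, acetyl equatorial, cyano equatorial): E = 0.00 kcal/mol.
Chair II is the more stable (lower-energy) conformer, and in that chair the acetyl group is equatorial.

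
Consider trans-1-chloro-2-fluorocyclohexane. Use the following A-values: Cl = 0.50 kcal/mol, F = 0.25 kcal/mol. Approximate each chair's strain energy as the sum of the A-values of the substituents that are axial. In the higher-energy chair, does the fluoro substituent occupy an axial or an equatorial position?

axial

C1 and C2 have opposite parity, so for the trans isomer the two substituents are e,e in one chair and a,a in the other.
Chair I (chloro axial, fluoro axial): E = 0.75 kcal/mol.
Chair II (chloro equatorial, fluoro equatorial): E = 0.00 kcal/mol.
Chair I is the less stable (higher-energy) conformer, and in that chair the fluoro group is axial.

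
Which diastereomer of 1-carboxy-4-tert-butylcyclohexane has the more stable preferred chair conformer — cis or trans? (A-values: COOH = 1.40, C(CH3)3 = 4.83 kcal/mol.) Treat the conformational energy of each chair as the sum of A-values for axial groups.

At 1,4 positions (parity opposite): cis → (a,e or e,a); trans → (e,e or a,a).
Best chair for cis: E = 1.40 kcal/mol; best chair for trans: E = 0.00 kcal/mol.
The trans isomer is lower by 1.40 kcal/mol.

trans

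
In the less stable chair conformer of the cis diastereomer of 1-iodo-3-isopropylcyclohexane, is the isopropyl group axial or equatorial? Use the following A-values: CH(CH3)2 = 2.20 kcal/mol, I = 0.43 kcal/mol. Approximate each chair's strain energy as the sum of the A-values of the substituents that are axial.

C1 and C3 have the same parity, so for the cis isomer the two substituents are e,e in one chair and a,a in the other.
Chair I (isopropyl axial, iodo axial): E = 2.63 kcal/mol.
Chair II (isopropyl equatorial, iodo equatorial): E = 0.00 kcal/mol.
Chair I is the less stable (higher-energy) conformer, and in that chair the isopropyl group is axial.

axial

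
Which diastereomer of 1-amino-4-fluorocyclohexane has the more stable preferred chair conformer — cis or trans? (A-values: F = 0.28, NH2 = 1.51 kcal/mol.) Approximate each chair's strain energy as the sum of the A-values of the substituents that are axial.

At 1,4 positions (parity opposite): cis → (a,e or e,a); trans → (e,e or a,a).
Best chair for cis: E = 0.28 kcal/mol; best chair for trans: E = 0.00 kcal/mol.
The trans isomer is lower by 0.28 kcal/mol.

trans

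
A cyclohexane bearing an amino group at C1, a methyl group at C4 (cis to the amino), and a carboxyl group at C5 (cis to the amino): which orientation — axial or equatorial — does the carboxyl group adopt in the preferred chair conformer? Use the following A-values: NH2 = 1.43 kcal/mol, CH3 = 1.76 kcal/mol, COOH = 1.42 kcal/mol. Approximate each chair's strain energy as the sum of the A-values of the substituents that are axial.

Chair I (amino axial, methyl equatorial, carboxyl axial): E = 2.85 kcal/mol.
Chair II (amino equatorial, methyl axial, carboxyl equatorial): E = 1.76 kcal/mol.
Chair II is the more stable (lower-energy) conformer, and in that chair the carboxyl group is equatorial.

equatorial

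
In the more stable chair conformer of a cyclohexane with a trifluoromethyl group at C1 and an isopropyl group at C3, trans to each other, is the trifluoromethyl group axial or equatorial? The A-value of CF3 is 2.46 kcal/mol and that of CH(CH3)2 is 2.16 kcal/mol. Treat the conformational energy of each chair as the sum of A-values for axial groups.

C1 and C3 have the same parity, so for the trans isomer the two substituents are one axial and one equatorial in each chair.
Chair I (trifluoromethyl axial, isopropyl equatorial): E = 2.46 kcal/mol.
Chair II (trifluoromethyl equatorial, isopropyl axial): E = 2.16 kcal/mol.
Chair II is the more stable (lower-energy) conformer, and in that chair the trifluoromethyl group is equatorial.

equatorial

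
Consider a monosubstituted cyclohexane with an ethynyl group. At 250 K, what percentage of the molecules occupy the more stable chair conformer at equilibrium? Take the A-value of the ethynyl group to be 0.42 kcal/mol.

One chair has the ethynyl group axial (E = 0.42 kcal/mol) and the other has it equatorial (E = 0).
ΔG = 0.42 kcal/mol between the two chairs.
K = exp(ΔG/RT) with R = 1.987×10⁻³ kcal mol⁻¹ K⁻¹ and T = 250 K gives K ≈ 2.33.
Fraction in the lower-energy chair = K/(K+1) = 70.0%.

70.0%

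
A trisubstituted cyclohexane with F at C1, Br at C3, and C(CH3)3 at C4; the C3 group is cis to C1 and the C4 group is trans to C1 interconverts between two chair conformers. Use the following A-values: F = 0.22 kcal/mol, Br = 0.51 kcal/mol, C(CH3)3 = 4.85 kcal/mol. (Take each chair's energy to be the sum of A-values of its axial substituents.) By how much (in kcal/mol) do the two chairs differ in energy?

5.58 kcal/mol

Chair I (fluoro axial, bromo axial, tert-butyl axial): E = 5.58 kcal/mol.
Chair II (fluoro equatorial, bromo equatorial, tert-butyl equatorial): E = 0.00 kcal/mol.
ΔE = 5.58 − 0.00 = 5.58 kcal/mol; chair II is more stable.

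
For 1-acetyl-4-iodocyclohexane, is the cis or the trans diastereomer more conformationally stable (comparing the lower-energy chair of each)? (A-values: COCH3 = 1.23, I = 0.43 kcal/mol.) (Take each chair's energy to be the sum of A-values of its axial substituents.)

At 1,4 positions (parity opposite): cis → (a,e or e,a); trans → (e,e or a,a).
Best chair for cis: E = 0.43 kcal/mol; best chair for trans: E = 0.00 kcal/mol.
The trans isomer is lower by 0.43 kcal/mol.

trans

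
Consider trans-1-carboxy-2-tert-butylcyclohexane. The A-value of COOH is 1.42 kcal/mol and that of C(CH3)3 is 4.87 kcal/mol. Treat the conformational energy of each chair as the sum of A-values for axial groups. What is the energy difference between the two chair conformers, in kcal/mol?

6.29 kcal/mol

C1 and C2 have opposite parity, so for the trans isomer the two substituents are e,e in one chair and a,a in the other.
Chair I (carboxyl axial, tert-butyl axial): E = 6.29 kcal/mol.
Chair II (carboxyl equatorial, tert-butyl equatorial): E = 0.00 kcal/mol.
ΔE = 6.29 − 0.00 = 6.29 kcal/mol; chair II is more stable.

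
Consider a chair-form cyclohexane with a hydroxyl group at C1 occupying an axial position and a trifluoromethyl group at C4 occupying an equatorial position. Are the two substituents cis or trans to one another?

cis

C1 and C4 have opposite parity, so their axial bonds point in opposite directions.
With opposite-parity carbons, two substituents on the same face are one axial and one equatorial; opposite faces give both axial or both equatorial.
Here the groups are axial/equatorial → same face → cis.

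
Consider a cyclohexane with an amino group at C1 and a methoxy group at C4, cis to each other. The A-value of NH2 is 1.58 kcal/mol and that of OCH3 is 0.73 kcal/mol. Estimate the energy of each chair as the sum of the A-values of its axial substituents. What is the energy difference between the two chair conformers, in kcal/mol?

C1 and C4 have opposite parity, so for the cis isomer the two substituents are one axial and one equatorial in each chair.
Chair I (amino axial, methoxy equatorial): E = 1.58 kcal/mol.
Chair II (amino equatorial, methoxy axial): E = 0.73 kcal/mol.
ΔE = 1.58 − 0.73 = 0.85 kcal/mol; chair II is more stable.

0.85 kcal/mol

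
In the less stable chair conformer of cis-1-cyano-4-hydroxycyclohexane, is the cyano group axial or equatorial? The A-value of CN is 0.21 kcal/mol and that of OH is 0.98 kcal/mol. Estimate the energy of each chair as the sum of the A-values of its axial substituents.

C1 and C4 have opposite parity, so for the cis isomer the two substituents are one axial and one equatorial in each chair.
Chair I (cyano axial, hydroxyl equatorial): E = 0.21 kcal/mol.
Chair II (cyano equatorial, hydroxyl axial): E = 0.98 kcal/mol.
Chair II is the less stable (higher-energy) conformer, and in that chair the cyano group is equatorial.

equatorial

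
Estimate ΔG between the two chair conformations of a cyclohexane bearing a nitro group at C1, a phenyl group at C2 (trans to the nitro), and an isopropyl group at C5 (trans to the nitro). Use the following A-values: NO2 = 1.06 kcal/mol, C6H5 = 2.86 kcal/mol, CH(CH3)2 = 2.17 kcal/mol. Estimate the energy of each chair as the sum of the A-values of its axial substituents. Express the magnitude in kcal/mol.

Chair I (nitro axial, phenyl axial, isopropyl equatorial): E = 3.92 kcal/mol.
Chair II (nitro equatorial, phenyl equatorial, isopropyl axial): E = 2.17 kcal/mol.
ΔE = 3.92 − 2.17 = 1.75 kcal/mol; chair II is more stable.

1.75 kcal/mol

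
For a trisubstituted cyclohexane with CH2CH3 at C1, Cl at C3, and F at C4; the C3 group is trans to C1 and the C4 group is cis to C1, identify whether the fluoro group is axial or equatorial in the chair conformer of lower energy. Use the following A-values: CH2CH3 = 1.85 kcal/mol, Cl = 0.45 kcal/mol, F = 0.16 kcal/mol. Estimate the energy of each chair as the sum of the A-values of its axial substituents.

axial

Chair I (ethyl axial, chloro equatorial, fluoro equatorial): E = 1.85 kcal/mol.
Chair II (ethyl equatorial, chloro axial, fluoro axial): E = 0.61 kcal/mol.
Chair II is the more stable (lower-energy) conformer, and in that chair the fluoro group is axial.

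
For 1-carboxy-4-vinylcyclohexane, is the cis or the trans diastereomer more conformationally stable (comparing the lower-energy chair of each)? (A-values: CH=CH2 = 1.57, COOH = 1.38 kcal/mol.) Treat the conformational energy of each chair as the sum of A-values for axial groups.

trans

At 1,4 positions (parity opposite): cis → (a,e or e,a); trans → (e,e or a,a).
Best chair for cis: E = 1.38 kcal/mol; best chair for trans: E = 0.00 kcal/mol.
The trans isomer is lower by 1.38 kcal/mol.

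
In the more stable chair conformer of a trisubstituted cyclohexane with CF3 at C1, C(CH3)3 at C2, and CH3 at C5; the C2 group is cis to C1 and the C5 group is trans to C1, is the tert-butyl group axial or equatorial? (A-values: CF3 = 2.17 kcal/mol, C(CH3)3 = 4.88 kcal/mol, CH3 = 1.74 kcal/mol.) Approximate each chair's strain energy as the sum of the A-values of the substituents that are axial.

Chair I (trifluoromethyl axial, tert-butyl equatorial, methyl equatorial): E = 2.17 kcal/mol.
Chair II (trifluoromethyl equatorial, tert-butyl axial, methyl axial): E = 6.62 kcal/mol.
Chair I is the more stable (lower-energy) conformer, and in that chair the tert-butyl group is equatorial.

equatorial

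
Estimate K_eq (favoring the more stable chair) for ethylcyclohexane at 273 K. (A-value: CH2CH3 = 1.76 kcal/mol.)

K ≈ 25.6

One chair has the ethyl group axial (E = 1.76 kcal/mol) and the other has it equatorial (E = 0).
ΔG = 1.76 kcal/mol between the two chairs.
K = exp(ΔG/RT) with R = 1.987×10⁻³ kcal mol⁻¹ K⁻¹ and T = 273 K gives K ≈ 25.6.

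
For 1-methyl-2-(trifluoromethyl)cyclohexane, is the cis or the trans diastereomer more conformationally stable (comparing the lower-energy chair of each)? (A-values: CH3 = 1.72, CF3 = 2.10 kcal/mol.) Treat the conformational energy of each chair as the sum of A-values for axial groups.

At 1,2 positions (parity opposite): cis → (a,e or e,a); trans → (e,e or a,a).
Best chair for cis: E = 1.72 kcal/mol; best chair for trans: E = 0.00 kcal/mol.
The trans isomer is lower by 1.72 kcal/mol.

trans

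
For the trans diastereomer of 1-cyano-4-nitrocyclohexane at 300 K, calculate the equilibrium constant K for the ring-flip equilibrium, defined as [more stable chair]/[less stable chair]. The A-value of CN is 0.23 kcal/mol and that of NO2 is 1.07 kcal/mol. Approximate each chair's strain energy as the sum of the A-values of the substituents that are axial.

K ≈ 8.85

C1 and C4 have opposite parity, so for the trans isomer the two substituents are e,e in one chair and a,a in the other.
Chair I (cyano axial, nitro axial): E = 1.30 kcal/mol; chair II (cyano equatorial, nitro equatorial): E = 0.00 kcal/mol.
ΔG = 1.30 kcal/mol between the two chairs.
K = exp(ΔG/RT) with R = 1.987×10⁻³ kcal mol⁻¹ K⁻¹ and T = 300 K gives K ≈ 8.85.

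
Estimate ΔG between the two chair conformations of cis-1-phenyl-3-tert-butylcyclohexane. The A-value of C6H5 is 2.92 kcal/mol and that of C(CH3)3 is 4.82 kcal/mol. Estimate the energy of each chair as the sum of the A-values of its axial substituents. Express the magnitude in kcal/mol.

7.74 kcal/mol

C1 and C3 have the same parity, so for the cis isomer the two substituents are e,e in one chair and a,a in the other.
Chair I (phenyl axial, tert-butyl axial): E = 7.74 kcal/mol.
Chair II (phenyl equatorial, tert-butyl equatorial): E = 0.00 kcal/mol.
ΔE = 7.74 − 0.00 = 7.74 kcal/mol; chair II is more stable.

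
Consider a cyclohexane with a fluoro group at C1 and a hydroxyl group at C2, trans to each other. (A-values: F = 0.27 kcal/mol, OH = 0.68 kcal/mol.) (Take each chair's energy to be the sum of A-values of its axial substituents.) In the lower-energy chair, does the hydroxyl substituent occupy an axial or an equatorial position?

equatorial

C1 and C2 have opposite parity, so for the trans isomer the two substituents are e,e in one chair and a,a in the other.
Chair I (fluoro axial, hydroxyl axial): E = 0.95 kcal/mol.
Chair II (fluoro equatorial, hydroxyl equatorial): E = 0.00 kcal/mol.
Chair II is the more stable (lower-energy) conformer, and in that chair the hydroxyl group is equatorial.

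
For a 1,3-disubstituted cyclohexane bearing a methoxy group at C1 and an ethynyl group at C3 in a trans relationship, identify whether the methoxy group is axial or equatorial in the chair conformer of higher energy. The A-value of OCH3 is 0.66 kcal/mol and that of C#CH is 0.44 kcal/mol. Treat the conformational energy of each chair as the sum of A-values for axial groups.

axial

C1 and C3 have the same parity, so for the trans isomer the two substituents are one axial and one equatorial in each chair.
Chair I (methoxy axial, ethynyl equatorial): E = 0.66 kcal/mol.
Chair II (methoxy equatorial, ethynyl axial): E = 0.44 kcal/mol.
Chair I is the less stable (higher-energy) conformer, and in that chair the methoxy group is axial.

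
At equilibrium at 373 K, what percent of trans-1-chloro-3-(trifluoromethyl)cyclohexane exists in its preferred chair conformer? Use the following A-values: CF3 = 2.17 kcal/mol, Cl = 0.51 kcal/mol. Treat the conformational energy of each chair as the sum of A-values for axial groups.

C1 and C3 have the same parity, so for the trans isomer the two substituents are one axial and one equatorial in each chair.
Chair I (trifluoromethyl axial, chloro equatorial): E = 2.17 kcal/mol; chair II (trifluoromethyl equatorial, chloro axial): E = 0.51 kcal/mol.
ΔG = 1.66 kcal/mol between the two chairs.
K = exp(ΔG/RT) with R = 1.987×10⁻³ kcal mol⁻¹ K⁻¹ and T = 373 K gives K ≈ 9.39.
Fraction in the lower-energy chair = K/(K+1) = 90.4%.

90.4%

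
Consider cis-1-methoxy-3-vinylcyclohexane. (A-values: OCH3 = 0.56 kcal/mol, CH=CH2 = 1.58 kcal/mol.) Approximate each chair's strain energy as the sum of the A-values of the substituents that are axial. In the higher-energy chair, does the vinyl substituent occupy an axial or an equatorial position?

axial

C1 and C3 have the same parity, so for the cis isomer the two substituents are e,e in one chair and a,a in the other.
Chair I (methoxy axial, vinyl axial): E = 2.14 kcal/mol.
Chair II (methoxy equatorial, vinyl equatorial): E = 0.00 kcal/mol.
Chair I is the less stable (higher-energy) conformer, and in that chair the vinyl group is axial.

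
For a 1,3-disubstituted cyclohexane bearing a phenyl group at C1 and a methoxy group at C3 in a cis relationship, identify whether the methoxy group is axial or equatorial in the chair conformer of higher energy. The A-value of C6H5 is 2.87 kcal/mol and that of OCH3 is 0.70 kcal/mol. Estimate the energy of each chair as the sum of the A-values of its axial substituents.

axial

C1 and C3 have the same parity, so for the cis isomer the two substituents are e,e in one chair and a,a in the other.
Chair I (phenyl axial, methoxy axial): E = 3.57 kcal/mol.
Chair II (phenyl equatorial, methoxy equatorial): E = 0.00 kcal/mol.
Chair I is the less stable (higher-energy) conformer, and in that chair the methoxy group is axial.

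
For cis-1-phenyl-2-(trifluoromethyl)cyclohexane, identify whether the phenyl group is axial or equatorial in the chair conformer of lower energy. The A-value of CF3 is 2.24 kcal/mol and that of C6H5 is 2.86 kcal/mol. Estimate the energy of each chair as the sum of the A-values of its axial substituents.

equatorial

C1 and C2 have opposite parity, so for the cis isomer the two substituents are one axial and one equatorial in each chair.
Chair I (trifluoromethyl axial, phenyl equatorial): E = 2.24 kcal/mol.
Chair II (trifluoromethyl equatorial, phenyl axial): E = 2.86 kcal/mol.
Chair I is the more stable (lower-energy) conformer, and in that chair the phenyl group is equatorial.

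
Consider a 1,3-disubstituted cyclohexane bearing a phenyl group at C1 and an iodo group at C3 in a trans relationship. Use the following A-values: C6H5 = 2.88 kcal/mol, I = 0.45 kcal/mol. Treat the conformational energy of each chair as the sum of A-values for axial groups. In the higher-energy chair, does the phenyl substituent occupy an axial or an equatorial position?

axial

C1 and C3 have the same parity, so for the trans isomer the two substituents are one axial and one equatorial in each chair.
Chair I (phenyl axial, iodo equatorial): E = 2.88 kcal/mol.
Chair II (phenyl equatorial, iodo axial): E = 0.45 kcal/mol.
Chair I is the less stable (higher-energy) conformer, and in that chair the phenyl group is axial.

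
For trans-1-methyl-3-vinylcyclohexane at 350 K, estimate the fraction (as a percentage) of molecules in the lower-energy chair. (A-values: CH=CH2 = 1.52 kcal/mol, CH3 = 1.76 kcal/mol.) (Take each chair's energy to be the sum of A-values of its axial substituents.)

C1 and C3 have the same parity, so for the trans isomer the two substituents are one axial and one equatorial in each chair.
Chair I (vinyl axial, methyl equatorial): E = 1.52 kcal/mol; chair II (vinyl equatorial, methyl axial): E = 1.76 kcal/mol.
ΔG = 0.24 kcal/mol between the two chairs.
K = exp(ΔG/RT) with R = 1.987×10⁻³ kcal mol⁻¹ K⁻¹ and T = 350 K gives K ≈ 1.41.
Fraction in the lower-energy chair = K/(K+1) = 58.5%.

58.5%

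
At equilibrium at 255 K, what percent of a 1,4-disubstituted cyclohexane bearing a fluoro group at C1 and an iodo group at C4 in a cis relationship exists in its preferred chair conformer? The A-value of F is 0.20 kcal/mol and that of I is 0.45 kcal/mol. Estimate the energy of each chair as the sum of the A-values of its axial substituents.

62.1%

C1 and C4 have opposite parity, so for the cis isomer the two substituents are one axial and one equatorial in each chair.
Chair I (fluoro axial, iodo equatorial): E = 0.20 kcal/mol; chair II (fluoro equatorial, iodo axial): E = 0.45 kcal/mol.
ΔG = 0.25 kcal/mol between the two chairs.
K = exp(ΔG/RT) with R = 1.987×10⁻³ kcal mol⁻¹ K⁻¹ and T = 255 K gives K ≈ 1.64.
Fraction in the lower-energy chair = K/(K+1) = 62.1%.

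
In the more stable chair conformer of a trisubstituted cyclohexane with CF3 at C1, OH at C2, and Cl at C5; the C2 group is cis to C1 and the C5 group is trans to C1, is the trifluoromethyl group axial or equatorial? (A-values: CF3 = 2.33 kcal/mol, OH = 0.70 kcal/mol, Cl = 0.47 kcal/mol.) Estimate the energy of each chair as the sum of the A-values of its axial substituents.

equatorial

Chair I (trifluoromethyl axial, hydroxyl equatorial, chloro equatorial): E = 2.33 kcal/mol.
Chair II (trifluoromethyl equatorial, hydroxyl axial, chloro axial): E = 1.17 kcal/mol.
Chair II is the more stable (lower-energy) conformer, and in that chair the trifluoromethyl group is equatorial.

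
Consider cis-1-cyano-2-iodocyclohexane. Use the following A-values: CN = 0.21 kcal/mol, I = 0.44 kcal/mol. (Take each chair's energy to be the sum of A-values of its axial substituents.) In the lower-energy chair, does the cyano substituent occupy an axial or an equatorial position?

C1 and C2 have opposite parity, so for the cis isomer the two substituents are one axial and one equatorial in each chair.
Chair I (cyano axial, iodo equatorial): E = 0.21 kcal/mol.
Chair II (cyano equatorial, iodo axial): E = 0.44 kcal/mol.
Chair I is the more stable (lower-energy) conformer, and in that chair the cyano group is axial.

axial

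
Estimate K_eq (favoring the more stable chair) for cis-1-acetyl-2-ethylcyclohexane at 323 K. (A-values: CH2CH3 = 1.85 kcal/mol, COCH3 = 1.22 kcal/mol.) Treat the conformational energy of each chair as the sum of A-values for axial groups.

K ≈ 2.67

C1 and C2 have opposite parity, so for the cis isomer the two substituents are one axial and one equatorial in each chair.
Chair I (ethyl axial, acetyl equatorial): E = 1.85 kcal/mol; chair II (ethyl equatorial, acetyl axial): E = 1.22 kcal/mol.
ΔG = 0.63 kcal/mol between the two chairs.
K = exp(ΔG/RT) with R = 1.987×10⁻³ kcal mol⁻¹ K⁻¹ and T = 323 K gives K ≈ 2.67.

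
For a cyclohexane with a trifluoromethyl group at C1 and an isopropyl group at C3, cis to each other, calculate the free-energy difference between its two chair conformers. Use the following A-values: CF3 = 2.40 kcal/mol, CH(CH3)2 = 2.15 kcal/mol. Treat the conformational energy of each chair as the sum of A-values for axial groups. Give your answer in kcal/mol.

C1 and C3 have the same parity, so for the cis isomer the two substituents are e,e in one chair and a,a in the other.
Chair I (trifluoromethyl axial, isopropyl axial): E = 4.55 kcal/mol.
Chair II (trifluoromethyl equatorial, isopropyl equatorial): E = 0.00 kcal/mol.
ΔE = 4.55 − 0.00 = 4.55 kcal/mol; chair II is more stable.

4.55 kcal/mol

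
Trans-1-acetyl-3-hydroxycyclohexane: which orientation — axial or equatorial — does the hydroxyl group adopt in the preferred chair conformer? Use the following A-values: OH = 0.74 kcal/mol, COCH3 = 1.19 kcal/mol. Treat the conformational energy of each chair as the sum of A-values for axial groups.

C1 and C3 have the same parity, so for the trans isomer the two substituents are one axial and one equatorial in each chair.
Chair I (hydroxyl axial, acetyl equatorial): E = 0.74 kcal/mol.
Chair II (hydroxyl equatorial, acetyl axial): E = 1.19 kcal/mol.
Chair I is the more stable (lower-energy) conformer, and in that chair the hydroxyl group is axial.

axial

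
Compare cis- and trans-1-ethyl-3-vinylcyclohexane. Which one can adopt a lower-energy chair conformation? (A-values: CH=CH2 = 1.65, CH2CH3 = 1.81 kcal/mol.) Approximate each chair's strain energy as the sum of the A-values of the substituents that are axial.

At 1,3 positions (parity same): cis → (e,e or a,a); trans → (a,e or e,a).
Best chair for cis: E = 0.00 kcal/mol; best chair for trans: E = 1.65 kcal/mol.
The cis isomer is lower by 1.65 kcal/mol.

cis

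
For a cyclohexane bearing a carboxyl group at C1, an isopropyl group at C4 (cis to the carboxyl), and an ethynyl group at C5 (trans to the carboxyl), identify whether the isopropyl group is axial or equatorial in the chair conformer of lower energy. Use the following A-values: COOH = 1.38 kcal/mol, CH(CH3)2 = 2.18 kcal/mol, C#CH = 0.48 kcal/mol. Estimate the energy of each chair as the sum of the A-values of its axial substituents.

equatorial

Chair I (carboxyl axial, isopropyl equatorial, ethynyl equatorial): E = 1.38 kcal/mol.
Chair II (carboxyl equatorial, isopropyl axial, ethynyl axial): E = 2.66 kcal/mol.
Chair I is the more stable (lower-energy) conformer, and in that chair the isopropyl group is equatorial.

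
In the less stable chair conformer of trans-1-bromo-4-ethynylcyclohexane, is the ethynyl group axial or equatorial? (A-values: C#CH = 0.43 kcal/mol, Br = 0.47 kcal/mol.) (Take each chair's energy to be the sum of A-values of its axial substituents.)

C1 and C4 have opposite parity, so for the trans isomer the two substituents are e,e in one chair and a,a in the other.
Chair I (ethynyl axial, bromo axial): E = 0.90 kcal/mol.
Chair II (ethynyl equatorial, bromo equatorial): E = 0.00 kcal/mol.
Chair I is the less stable (higher-energy) conformer, and in that chair the ethynyl group is axial.

axial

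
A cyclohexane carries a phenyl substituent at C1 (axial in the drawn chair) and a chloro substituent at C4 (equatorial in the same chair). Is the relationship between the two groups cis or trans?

cis

C1 and C4 have opposite parity, so their axial bonds point in opposite directions.
With opposite-parity carbons, two substituents on the same face are one axial and one equatorial; opposite faces give both axial or both equatorial.
Here the groups are axial/equatorial → same face → cis.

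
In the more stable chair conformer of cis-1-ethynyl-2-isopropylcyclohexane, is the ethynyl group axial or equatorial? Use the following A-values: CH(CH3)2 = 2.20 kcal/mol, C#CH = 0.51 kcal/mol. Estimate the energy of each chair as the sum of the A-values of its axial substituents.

axial

C1 and C2 have opposite parity, so for the cis isomer the two substituents are one axial and one equatorial in each chair.
Chair I (isopropyl axial, ethynyl equatorial): E = 2.20 kcal/mol.
Chair II (isopropyl equatorial, ethynyl axial): E = 0.51 kcal/mol.
Chair II is the more stable (lower-energy) conformer, and in that chair the ethynyl group is axial.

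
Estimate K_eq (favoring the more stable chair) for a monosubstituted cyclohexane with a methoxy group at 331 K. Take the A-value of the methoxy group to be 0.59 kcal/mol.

K ≈ 2.45

One chair has the methoxy group axial (E = 0.59 kcal/mol) and the other has it equatorial (E = 0).
ΔG = 0.59 kcal/mol between the two chairs.
K = exp(ΔG/RT) with R = 1.987×10⁻³ kcal mol⁻¹ K⁻¹ and T = 331 K gives K ≈ 2.45.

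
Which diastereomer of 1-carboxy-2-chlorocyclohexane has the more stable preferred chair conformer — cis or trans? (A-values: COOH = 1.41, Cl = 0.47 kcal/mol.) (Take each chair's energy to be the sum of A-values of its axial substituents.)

At 1,2 positions (parity opposite): cis → (a,e or e,a); trans → (e,e or a,a).
Best chair for cis: E = 0.47 kcal/mol; best chair for trans: E = 0.00 kcal/mol.
The trans isomer is lower by 0.47 kcal/mol.

trans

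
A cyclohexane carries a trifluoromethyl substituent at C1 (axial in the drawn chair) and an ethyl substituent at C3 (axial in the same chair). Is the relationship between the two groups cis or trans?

C1 and C3 have the same parity, so their axial bonds point in the same direction.
With same-parity carbons, two substituents on the same face are both axial or both equatorial; opposite faces give one of each.
Here the groups are axial/axial → same face → cis.

cis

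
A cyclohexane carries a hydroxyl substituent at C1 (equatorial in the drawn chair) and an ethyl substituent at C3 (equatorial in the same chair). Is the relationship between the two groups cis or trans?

C1 and C3 have the same parity, so their axial bonds point in the same direction.
With same-parity carbons, two substituents on the same face are both axial or both equatorial; opposite faces give one of each.
Here the groups are equatorial/equatorial → same face → cis.

cis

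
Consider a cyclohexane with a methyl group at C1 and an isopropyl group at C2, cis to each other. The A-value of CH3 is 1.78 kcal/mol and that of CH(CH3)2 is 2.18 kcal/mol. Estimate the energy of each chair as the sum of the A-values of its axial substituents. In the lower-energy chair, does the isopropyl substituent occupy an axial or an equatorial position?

equatorial

C1 and C2 have opposite parity, so for the cis isomer the two substituents are one axial and one equatorial in each chair.
Chair I (methyl axial, isopropyl equatorial): E = 1.78 kcal/mol.
Chair II (methyl equatorial, isopropyl axial): E = 2.18 kcal/mol.
Chair I is the more stable (lower-energy) conformer, and in that chair the isopropyl group is equatorial.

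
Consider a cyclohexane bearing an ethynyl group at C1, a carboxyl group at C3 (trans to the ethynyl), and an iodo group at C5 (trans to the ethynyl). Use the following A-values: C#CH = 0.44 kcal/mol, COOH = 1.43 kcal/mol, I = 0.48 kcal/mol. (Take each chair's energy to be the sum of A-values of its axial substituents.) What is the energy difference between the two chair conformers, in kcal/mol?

1.47 kcal/mol

Chair I (ethynyl axial, carboxyl equatorial, iodo equatorial): E = 0.44 kcal/mol.
Chair II (ethynyl equatorial, carboxyl axial, iodo axial): E = 1.91 kcal/mol.
ΔE = 1.91 − 0.44 = 1.47 kcal/mol; chair I is more stable.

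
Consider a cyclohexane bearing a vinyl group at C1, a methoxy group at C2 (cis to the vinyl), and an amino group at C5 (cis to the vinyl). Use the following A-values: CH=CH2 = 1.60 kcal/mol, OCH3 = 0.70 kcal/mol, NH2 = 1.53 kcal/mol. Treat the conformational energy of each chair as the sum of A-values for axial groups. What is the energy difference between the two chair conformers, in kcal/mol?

Chair I (vinyl axial, methoxy equatorial, amino axial): E = 3.13 kcal/mol.
Chair II (vinyl equatorial, methoxy axial, amino equatorial): E = 0.70 kcal/mol.
ΔE = 3.13 − 0.70 = 2.43 kcal/mol; chair II is more stable.

2.43 kcal/mol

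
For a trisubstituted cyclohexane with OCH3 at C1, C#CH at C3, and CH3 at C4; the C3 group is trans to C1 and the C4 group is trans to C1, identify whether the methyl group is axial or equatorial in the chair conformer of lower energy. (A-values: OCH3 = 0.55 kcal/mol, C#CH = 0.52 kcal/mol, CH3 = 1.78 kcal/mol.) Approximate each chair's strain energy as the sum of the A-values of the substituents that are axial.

equatorial

Chair I (methoxy axial, ethynyl equatorial, methyl axial): E = 2.33 kcal/mol.
Chair II (methoxy equatorial, ethynyl axial, methyl equatorial): E = 0.52 kcal/mol.
Chair II is the more stable (lower-energy) conformer, and in that chair the methyl group is equatorial.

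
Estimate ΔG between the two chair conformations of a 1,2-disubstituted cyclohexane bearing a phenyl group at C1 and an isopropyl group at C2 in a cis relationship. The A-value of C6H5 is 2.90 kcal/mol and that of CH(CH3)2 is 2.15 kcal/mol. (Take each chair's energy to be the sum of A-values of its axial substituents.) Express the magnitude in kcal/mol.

C1 and C2 have opposite parity, so for the cis isomer the two substituents are one axial and one equatorial in each chair.
Chair I (phenyl axial, isopropyl equatorial): E = 2.90 kcal/mol.
Chair II (phenyl equatorial, isopropyl axial): E = 2.15 kcal/mol.
ΔE = 2.90 − 2.15 = 0.75 kcal/mol; chair II is more stable.

0.75 kcal/mol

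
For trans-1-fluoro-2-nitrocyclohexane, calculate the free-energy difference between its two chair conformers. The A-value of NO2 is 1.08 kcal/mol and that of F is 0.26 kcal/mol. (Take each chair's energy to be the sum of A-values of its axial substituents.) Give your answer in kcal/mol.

1.34 kcal/mol

C1 and C2 have opposite parity, so for the trans isomer the two substituents are e,e in one chair and a,a in the other.
Chair I (nitro axial, fluoro axial): E = 1.34 kcal/mol.
Chair II (nitro equatorial, fluoro equatorial): E = 0.00 kcal/mol.
ΔE = 1.34 − 0.00 = 1.34 kcal/mol; chair II is more stable.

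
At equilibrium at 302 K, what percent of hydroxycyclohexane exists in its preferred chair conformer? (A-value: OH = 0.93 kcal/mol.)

One chair has the hydroxyl group axial (E = 0.93 kcal/mol) and the other has it equatorial (E = 0).
ΔG = 0.93 kcal/mol between the two chairs.
K = exp(ΔG/RT) with R = 1.987×10⁻³ kcal mol⁻¹ K⁻¹ and T = 302 K gives K ≈ 4.71.
Fraction in the lower-energy chair = K/(K+1) = 82.5%.

82.5%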